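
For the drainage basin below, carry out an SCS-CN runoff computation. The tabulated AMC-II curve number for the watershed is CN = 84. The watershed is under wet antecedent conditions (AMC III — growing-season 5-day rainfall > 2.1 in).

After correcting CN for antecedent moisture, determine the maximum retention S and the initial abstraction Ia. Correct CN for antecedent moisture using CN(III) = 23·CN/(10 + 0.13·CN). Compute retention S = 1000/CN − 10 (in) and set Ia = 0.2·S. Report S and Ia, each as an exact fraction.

CN(III) from CN(II)=84: (23·84)/(10 + 0.13·84) = 48300/523 ≈ 92.352
Retention S: 1000/CN − 10 with CN=92.352 → S = 400/483 ≈ 0.828 in
Ia = 0.2S: 0.2·0.828 = 0.166 in (exactly 80/483)

S = 400/483 in ≈ 0.828 in; Ia = 80/483 in ≈ 0.166 in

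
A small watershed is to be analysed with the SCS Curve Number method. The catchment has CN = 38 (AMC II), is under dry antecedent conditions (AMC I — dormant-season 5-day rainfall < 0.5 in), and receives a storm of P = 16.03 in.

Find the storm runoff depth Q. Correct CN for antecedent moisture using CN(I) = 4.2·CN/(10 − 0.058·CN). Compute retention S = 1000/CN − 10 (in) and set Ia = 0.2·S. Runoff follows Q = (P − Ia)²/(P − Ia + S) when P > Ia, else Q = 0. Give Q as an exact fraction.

Adjust CN=38 to AMC I: 4.2·38/(10 − 0.058·38) → (798/5) ÷ (1949/250) = 39900/1949 ≈ 20.472
Retention S: 1000/CN − 10 with CN=20.472 → S = 15500/399 ≈ 38.847 in
Ia = 0.2S: 0.2·38.847 = 7.769 in (exactly 3100/399)
Since P=16.030 > Ia=7.769: effective rainfall P−Ia = 329597/39900 in
Q: (329597/39900)² ÷ (1879597/39900) = 108634182409/74995920300 in (≈ 1.449 in)

Q = 108634182409/74995920300 in ≈ 1.449 in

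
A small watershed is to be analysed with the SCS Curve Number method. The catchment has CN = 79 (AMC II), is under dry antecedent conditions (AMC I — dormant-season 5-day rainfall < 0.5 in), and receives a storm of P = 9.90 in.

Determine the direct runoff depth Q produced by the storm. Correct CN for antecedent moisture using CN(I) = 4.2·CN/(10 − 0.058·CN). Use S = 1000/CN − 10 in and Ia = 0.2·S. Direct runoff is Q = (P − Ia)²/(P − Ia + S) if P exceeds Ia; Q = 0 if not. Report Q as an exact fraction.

CN(I) from CN(II)=79: (4.2·79)/(10 − 0.058·79) = 7900/129 ≈ 61.240
S = 1000/(7900/129) − 10 = 500/79 in ≈ 6.329 in
Initial abstraction Ia = S/5 = (500/79)/5 = 100/79 ≈ 1.266 in
Excess rainfall: 9.900 − 1.266 = 8.634 in; P > Ia so Q > 0
Q: (6821/790)² ÷ (11821/790) = 46526041/9338590 in (≈ 4.982 in)

Q = 46526041/9338590 in ≈ 4.982 in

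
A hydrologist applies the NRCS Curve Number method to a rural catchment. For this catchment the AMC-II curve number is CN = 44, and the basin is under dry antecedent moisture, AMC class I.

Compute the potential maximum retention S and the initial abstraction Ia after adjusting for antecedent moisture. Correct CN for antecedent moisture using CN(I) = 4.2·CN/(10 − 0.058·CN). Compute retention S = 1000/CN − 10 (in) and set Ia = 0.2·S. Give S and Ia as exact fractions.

CN(I) from CN(II)=44: (4.2·44)/(10 − 0.058·44) = 3300/133 ≈ 24.812
Max retention: S = 1000/(3300/133) − 10 = 1000/33 in (≈ 30.303 in)
Ia = 0.2S: 0.2·30.303 = 6.061 in (exactly 200/33)

S = 1000/33 in ≈ 30.303 in; Ia = 200/33 in ≈ 6.061 in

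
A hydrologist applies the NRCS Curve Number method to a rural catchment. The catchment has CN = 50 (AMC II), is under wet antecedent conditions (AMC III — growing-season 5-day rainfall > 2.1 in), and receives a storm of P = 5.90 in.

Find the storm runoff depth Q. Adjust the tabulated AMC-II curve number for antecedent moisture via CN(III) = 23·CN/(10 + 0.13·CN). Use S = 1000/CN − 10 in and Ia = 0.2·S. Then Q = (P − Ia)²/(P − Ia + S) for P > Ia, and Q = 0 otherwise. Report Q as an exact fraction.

Wet (AMC III): CN(III) = 23·50/(10 + 0.13·50) = 1150/(33/2) = 2300/33 ≈ 69.697
Retention S: 1000/CN − 10 with CN=69.697 → S = 100/23 ≈ 4.348 in
Ia = 0.2·(100/23) = 20/23 in ≈ 0.870 in
Excess rainfall: 5.900 − 0.870 = 5.030 in; P > Ia so Q > 0
Q: (1157/230)² ÷ (2157/230) = 1338649/496110 in (≈ 2.698 in)

Q = 1338649/496110 in ≈ 2.698 in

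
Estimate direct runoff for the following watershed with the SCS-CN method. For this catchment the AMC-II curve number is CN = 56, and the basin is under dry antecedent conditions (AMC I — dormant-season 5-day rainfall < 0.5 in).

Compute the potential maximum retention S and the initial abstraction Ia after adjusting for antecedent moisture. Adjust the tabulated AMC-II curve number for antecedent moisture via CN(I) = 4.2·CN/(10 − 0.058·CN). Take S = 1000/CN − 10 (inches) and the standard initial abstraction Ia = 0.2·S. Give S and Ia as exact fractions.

S = 2750/147 in ≈ 18.707 in; Ia = 550/147 in ≈ 3.741 in

Dry (AMC I): CN(I) = 4.2·56/(10 − 0.058·56) = (1176/5)/(844/125) = 7350/211 ≈ 34.834
Max retention: S = 1000/(7350/211) − 10 = 2750/147 in (≈ 18.707 in)
Ia = 0.2S: 0.2·18.707 = 3.741 in (exactly 550/147)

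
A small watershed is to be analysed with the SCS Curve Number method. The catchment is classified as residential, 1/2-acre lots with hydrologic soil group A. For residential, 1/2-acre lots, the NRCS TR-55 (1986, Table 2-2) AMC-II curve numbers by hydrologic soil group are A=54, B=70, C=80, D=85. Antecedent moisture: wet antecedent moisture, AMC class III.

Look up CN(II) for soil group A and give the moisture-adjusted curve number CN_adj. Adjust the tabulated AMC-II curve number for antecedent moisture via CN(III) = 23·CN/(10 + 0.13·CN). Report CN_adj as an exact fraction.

CN_adj = 2700/37 ≈ 72.973

NRCS table: residential, 1/2-acre lots, soil group A → CN(II) = 54
CN(III) from CN(II)=54: (23·54)/(10 + 0.13·54) = 2700/37 ≈ 72.973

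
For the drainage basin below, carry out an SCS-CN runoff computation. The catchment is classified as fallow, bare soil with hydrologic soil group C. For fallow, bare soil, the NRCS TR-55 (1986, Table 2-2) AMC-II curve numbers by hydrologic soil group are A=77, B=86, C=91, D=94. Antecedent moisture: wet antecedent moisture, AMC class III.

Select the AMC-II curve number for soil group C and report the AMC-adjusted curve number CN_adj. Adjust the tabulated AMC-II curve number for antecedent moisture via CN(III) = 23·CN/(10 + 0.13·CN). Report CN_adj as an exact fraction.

CN_adj = 209300/2183 ≈ 95.877

NRCS table: fallow, bare soil, soil group C → CN(II) = 91
Adjust CN=91 to AMC III: 23·91/(10 + 0.13·91) → 2093 ÷ (2183/100) = 209300/2183 ≈ 95.877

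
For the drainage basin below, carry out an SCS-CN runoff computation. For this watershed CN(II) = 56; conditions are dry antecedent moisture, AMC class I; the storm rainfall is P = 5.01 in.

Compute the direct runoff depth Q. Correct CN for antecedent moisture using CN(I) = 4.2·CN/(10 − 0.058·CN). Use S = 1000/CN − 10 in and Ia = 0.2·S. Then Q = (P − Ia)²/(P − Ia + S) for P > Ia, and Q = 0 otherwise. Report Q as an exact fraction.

Q = 347710609/4316610900 in ≈ 0.081 in

CN(I) from CN(II)=56: (4.2·56)/(10 − 0.058·56) = 7350/211 ≈ 34.834
Max retention: S = 1000/(7350/211) − 10 = 2750/147 in (≈ 18.707 in)
Ia = 0.2S: 0.2·18.707 = 3.741 in (exactly 550/147)
P − Ia = 5.010 − 3.741 = 18647/14700 ≈ 1.269 in (> 0, runoff occurs)
Runoff Q = (P−Ia)²/(P−Ia+S) = (1.269)²/(1.269+18.707) = 347710609/4316610900 ≈ 0.081 in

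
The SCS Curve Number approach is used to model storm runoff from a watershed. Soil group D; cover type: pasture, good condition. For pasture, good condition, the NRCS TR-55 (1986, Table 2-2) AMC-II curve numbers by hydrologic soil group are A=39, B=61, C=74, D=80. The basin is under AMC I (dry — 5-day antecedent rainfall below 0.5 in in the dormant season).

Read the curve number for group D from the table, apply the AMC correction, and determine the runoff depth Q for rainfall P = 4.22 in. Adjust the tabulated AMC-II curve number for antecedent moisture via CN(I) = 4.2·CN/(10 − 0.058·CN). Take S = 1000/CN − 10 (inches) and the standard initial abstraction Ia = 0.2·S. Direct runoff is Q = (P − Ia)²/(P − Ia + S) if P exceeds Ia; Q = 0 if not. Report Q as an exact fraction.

NRCS table: pasture, good condition, soil group D → CN(II) = 80
CN(I) from CN(II)=80: (4.2·80)/(10 − 0.058·80) = 4200/67 ≈ 62.687
Max retention: S = 1000/(4200/67) − 10 = 125/21 in (≈ 5.952 in)
Ia = 0.2·(125/21) = 25/21 in ≈ 1.190 in
Excess rainfall: 4.220 − 1.190 = 3.030 in; P > Ia so Q > 0
Runoff Q = (P−Ia)²/(P−Ia+S) = (3.030)²/(3.030+5.952) = 10118761/9902550 ≈ 1.022 in

Q = 10118761/9902550 in ≈ 1.022 in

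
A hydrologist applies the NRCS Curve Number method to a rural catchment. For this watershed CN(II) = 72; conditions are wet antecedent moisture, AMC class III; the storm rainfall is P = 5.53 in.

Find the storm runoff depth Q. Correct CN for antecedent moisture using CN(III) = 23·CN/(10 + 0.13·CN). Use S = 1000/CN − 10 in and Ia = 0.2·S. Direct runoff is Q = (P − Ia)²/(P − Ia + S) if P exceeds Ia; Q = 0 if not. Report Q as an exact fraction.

Q = 1650002263/421307100 in ≈ 3.916 in

Adjust CN=72 to AMC III: 23·72/(10 + 0.13·72) → 1656 ÷ (484/25) = 10350/121 ≈ 85.537
S = 1000/(10350/121) − 10 = 350/207 in ≈ 1.691 in
Ia = 0.2·(350/207) = 70/207 in ≈ 0.338 in
P − Ia = 5.530 − 0.338 = 107471/20700 ≈ 5.192 in (> 0, runoff occurs)
Q = (107471/20700)²/((107471/20700) + 350/207) = (11550015841/428490000)/(142471/20700) = 1650002263/421307100 in ≈ 3.916 in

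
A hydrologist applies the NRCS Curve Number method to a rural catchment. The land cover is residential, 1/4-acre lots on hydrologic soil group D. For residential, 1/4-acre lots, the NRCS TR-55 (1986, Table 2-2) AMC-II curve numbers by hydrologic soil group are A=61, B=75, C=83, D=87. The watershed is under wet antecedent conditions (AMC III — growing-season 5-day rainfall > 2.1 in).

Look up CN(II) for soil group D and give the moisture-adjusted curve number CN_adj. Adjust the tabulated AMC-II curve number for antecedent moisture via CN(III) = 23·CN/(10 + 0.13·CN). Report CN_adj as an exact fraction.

NRCS table: residential, 1/4-acre lots, soil group D → CN(II) = 87
Adjust CN=87 to AMC III: 23·87/(10 + 0.13·87) → 2001 ÷ (2131/100) = 200100/2131 ≈ 93.900

CN_adj = 200100/2131 ≈ 93.900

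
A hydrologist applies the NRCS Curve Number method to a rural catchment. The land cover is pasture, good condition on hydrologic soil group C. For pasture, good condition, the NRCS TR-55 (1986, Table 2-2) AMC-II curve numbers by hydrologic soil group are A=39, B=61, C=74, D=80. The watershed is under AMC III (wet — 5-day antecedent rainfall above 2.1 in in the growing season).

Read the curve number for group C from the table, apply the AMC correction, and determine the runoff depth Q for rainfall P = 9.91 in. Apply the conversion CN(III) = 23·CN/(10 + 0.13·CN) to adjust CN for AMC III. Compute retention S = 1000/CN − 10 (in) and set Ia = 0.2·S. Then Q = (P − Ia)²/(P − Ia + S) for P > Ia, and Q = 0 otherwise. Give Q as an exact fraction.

NRCS table: pasture, good condition, soil group C → CN(II) = 74
Wet (AMC III): CN(III) = 23·74/(10 + 0.13·74) = 1702/(981/50) = 85100/981 ≈ 86.748
Retention S: 1000/CN − 10 with CN=86.748 → S = 1300/851 ≈ 1.528 in
Ia = 0.2S: 0.2·1.528 = 0.306 in (exactly 260/851)
P − Ia = 9.910 − 0.306 = 817341/85100 ≈ 9.604 in (> 0, runoff occurs)
Q: (817341/85100)² ÷ (947341/85100) = 668046310281/80618719100 in (≈ 8.286 in)

Q = 668046310281/80618719100 in ≈ 8.286 in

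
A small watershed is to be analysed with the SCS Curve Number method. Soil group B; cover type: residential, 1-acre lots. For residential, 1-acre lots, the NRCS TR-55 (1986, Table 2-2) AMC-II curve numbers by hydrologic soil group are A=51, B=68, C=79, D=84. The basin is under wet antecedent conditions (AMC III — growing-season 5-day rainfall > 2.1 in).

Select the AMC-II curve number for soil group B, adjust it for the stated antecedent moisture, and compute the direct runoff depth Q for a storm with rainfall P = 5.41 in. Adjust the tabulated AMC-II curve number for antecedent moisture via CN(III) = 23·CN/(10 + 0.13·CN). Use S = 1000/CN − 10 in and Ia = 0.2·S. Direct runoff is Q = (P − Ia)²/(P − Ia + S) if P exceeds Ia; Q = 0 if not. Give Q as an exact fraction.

NRCS table: residential, 1-acre lots, soil group B → CN(II) = 68
Adjust CN=68 to AMC III: 23·68/(10 + 0.13·68) → 1564 ÷ (471/25) = 39100/471 ≈ 83.015
Max retention: S = 1000/(39100/471) − 10 = 800/391 in (≈ 2.046 in)
Initial abstraction Ia = S/5 = (800/391)/5 = 160/391 ≈ 0.409 in
Since P=5.410 > Ia=0.409: effective rainfall P−Ia = 195531/39100 in
Q = (195531/39100)²/((195531/39100) + 800/391) = (38232371961/1528810000)/(275531/39100) = 38232371961/10773262100 in ≈ 3.549 in

Q = 38232371961/10773262100 in ≈ 3.549 in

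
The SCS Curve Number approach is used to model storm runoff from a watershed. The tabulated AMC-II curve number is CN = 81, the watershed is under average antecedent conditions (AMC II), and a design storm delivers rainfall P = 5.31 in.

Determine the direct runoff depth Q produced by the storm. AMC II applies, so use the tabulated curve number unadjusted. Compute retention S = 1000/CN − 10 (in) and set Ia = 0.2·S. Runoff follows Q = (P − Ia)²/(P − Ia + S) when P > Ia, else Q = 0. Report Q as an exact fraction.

Q = 1537502521/471509100 in ≈ 3.261 in

AMC II — tabulated CN = 81 applies directly.
Retention S: 1000/CN − 10 with CN=81.000 → S = 190/81 ≈ 2.346 in
Initial abstraction Ia = S/5 = (190/81)/5 = 38/81 ≈ 0.469 in
P − Ia = 5.310 − 0.469 = 39211/8100 ≈ 4.841 in (> 0, runoff occurs)
Runoff Q = (P−Ia)²/(P−Ia+S) = (4.841)²/(4.841+2.346) = 1537502521/471509100 ≈ 3.261 in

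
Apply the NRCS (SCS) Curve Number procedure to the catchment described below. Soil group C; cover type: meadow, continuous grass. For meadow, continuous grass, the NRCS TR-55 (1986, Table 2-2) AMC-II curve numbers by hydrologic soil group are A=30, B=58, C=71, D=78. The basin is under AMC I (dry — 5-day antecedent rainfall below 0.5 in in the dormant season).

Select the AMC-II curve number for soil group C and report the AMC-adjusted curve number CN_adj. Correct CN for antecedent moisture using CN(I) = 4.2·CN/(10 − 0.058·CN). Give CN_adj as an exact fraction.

NRCS table: meadow, continuous grass, soil group C → CN(II) = 71
CN(I) from CN(II)=71: (4.2·71)/(10 − 0.058·71) = 149100/2941 ≈ 50.697

CN_adj = 149100/2941 ≈ 50.697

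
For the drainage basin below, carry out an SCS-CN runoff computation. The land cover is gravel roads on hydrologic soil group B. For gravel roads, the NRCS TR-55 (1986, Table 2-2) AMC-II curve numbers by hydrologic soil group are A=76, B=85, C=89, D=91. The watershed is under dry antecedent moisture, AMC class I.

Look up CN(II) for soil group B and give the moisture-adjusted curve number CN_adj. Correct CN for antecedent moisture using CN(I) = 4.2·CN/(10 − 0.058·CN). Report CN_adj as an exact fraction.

NRCS table: gravel roads, soil group B → CN(II) = 85
Adjust CN=85 to AMC I: 4.2·85/(10 − 0.058·85) → 357 ÷ (507/100) = 11900/169 ≈ 70.414

CN_adj = 11900/169 ≈ 70.414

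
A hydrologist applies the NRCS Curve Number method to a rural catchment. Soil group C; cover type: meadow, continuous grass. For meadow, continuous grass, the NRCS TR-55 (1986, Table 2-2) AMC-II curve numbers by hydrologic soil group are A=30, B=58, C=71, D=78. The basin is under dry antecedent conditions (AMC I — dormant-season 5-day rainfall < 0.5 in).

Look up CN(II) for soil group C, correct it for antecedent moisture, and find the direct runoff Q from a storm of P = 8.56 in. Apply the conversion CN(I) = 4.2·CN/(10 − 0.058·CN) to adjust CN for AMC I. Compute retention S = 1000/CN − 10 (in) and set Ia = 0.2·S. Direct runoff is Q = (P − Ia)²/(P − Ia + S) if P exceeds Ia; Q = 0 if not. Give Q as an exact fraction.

NRCS table: meadow, continuous grass, soil group C → CN(II) = 71
Dry (AMC I): CN(I) = 4.2·71/(10 − 0.058·71) = (1491/5)/(2941/500) = 149100/2941 ≈ 50.697
Retention S: 1000/CN − 10 with CN=50.697 → S = 14500/1491 ≈ 9.725 in
Initial abstraction Ia = S/5 = (14500/1491)/5 = 2900/1491 ≈ 1.945 in
P − Ia = 8.560 − 1.945 = 246574/37275 ≈ 6.615 in (> 0, runoff occurs)
Q = (246574/37275)²/((246574/37275) + 14500/1491) = (60798737476/1389425625)/(609074/37275) = 30399368738/11351616675 in ≈ 2.678 in

Q = 30399368738/11351616675 in ≈ 2.678 in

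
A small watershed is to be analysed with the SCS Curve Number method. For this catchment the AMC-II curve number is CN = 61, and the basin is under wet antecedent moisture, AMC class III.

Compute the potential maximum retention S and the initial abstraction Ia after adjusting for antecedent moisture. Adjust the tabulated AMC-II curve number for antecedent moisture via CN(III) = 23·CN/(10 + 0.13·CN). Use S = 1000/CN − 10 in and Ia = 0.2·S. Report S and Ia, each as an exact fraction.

S = 3900/1403 in ≈ 2.780 in; Ia = 780/1403 in ≈ 0.556 in

CN(III) from CN(II)=61: (23·61)/(10 + 0.13·61) = 140300/1793 ≈ 78.249
S = 1000/(140300/1793) − 10 = 3900/1403 in ≈ 2.780 in
Ia = 0.2S: 0.2·2.780 = 0.556 in (exactly 780/1403)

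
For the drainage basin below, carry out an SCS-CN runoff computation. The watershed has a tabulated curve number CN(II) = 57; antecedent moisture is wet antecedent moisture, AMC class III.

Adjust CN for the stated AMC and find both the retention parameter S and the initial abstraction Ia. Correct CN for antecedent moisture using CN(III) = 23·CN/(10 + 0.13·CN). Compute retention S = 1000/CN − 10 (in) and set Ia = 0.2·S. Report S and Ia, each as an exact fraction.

S = 4300/1311 in ≈ 3.280 in; Ia = 860/1311 in ≈ 0.656 in

Adjust CN=57 to AMC III: 23·57/(10 + 0.13·57) → 1311 ÷ (1741/100) = 131100/1741 ≈ 75.302
Max retention: S = 1000/(131100/1741) − 10 = 4300/1311 in (≈ 3.280 in)
Initial abstraction Ia = S/5 = (4300/1311)/5 = 860/1311 ≈ 0.656 in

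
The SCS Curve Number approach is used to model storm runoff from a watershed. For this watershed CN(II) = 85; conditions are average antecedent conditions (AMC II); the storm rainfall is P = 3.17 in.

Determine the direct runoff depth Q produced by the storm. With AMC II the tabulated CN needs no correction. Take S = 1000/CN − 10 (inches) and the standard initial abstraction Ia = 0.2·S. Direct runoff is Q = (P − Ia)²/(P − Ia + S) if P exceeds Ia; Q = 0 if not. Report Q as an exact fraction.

Average conditions: CN = 85 (no AMC adjustment).
Max retention: S = 1000/85 − 10 = 30/17 in (≈ 1.765 in)
Ia = 0.2·(30/17) = 6/17 in ≈ 0.353 in
Excess rainfall: 3.170 − 0.353 = 2.817 in; P > Ia so Q > 0
Q: (4789/1700)² ÷ (7789/1700) = 22934521/13241300 in (≈ 1.732 in)

Q = 22934521/13241300 in ≈ 1.732 in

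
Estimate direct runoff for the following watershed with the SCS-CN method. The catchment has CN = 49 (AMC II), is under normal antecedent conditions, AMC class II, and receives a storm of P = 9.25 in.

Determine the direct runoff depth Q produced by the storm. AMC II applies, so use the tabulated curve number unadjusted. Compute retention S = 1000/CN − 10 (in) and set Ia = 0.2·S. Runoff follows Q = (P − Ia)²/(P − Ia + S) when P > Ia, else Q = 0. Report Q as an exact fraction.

Q = 394805/135044 in ≈ 2.924 in

CN(II) = 49; AMC II needs no correction.
Retention S: 1000/CN − 10 with CN=49.000 → S = 510/49 ≈ 10.408 in
Ia = 0.2·(510/49) = 102/49 in ≈ 2.082 in
Excess rainfall: 9.250 − 2.082 = 7.168 in; P > Ia so Q > 0
Runoff Q = (P−Ia)²/(P−Ia+S) = (7.168)²/(7.168+10.408) = 394805/135044 ≈ 2.924 in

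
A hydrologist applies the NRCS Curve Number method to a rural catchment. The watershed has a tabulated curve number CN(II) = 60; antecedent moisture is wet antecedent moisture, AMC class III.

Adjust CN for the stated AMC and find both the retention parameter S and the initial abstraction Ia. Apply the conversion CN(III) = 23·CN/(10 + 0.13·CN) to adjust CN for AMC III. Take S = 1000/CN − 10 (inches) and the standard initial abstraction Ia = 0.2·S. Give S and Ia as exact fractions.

S = 200/69 in ≈ 2.899 in; Ia = 40/69 in ≈ 0.580 in

Adjust CN=60 to AMC III: 23·60/(10 + 0.13·60) → 1380 ÷ (89/5) = 6900/89 ≈ 77.528
Retention S: 1000/CN − 10 with CN=77.528 → S = 200/69 ≈ 2.899 in
Ia = 0.2·(200/69) = 40/69 in ≈ 0.580 in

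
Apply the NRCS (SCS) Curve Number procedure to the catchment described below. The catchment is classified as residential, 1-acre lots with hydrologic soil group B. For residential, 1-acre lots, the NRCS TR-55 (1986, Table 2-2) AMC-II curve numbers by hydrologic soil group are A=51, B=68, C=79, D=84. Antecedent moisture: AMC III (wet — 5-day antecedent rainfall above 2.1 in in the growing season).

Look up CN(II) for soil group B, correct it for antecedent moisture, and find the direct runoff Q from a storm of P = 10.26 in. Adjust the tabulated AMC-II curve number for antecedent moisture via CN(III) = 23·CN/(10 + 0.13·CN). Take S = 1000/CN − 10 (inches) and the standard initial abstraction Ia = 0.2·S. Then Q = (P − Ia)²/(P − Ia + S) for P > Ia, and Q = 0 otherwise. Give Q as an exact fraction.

NRCS table: residential, 1-acre lots, soil group B → CN(II) = 68
CN(III) from CN(II)=68: (23·68)/(10 + 0.13·68) = 39100/471 ≈ 83.015
S = 1000/(39100/471) − 10 = 800/391 in ≈ 2.046 in
Ia = 0.2S: 0.2·2.046 = 0.409 in (exactly 160/391)
P − Ia = 10.260 − 0.409 = 192583/19550 ≈ 9.851 in (> 0, runoff occurs)
Q = (192583/19550)²/((192583/19550) + 800/391) = (37088211889/382202500)/(232583/19550) = 37088211889/4546997650 in ≈ 8.157 in

Q = 37088211889/4546997650 in ≈ 8.157 in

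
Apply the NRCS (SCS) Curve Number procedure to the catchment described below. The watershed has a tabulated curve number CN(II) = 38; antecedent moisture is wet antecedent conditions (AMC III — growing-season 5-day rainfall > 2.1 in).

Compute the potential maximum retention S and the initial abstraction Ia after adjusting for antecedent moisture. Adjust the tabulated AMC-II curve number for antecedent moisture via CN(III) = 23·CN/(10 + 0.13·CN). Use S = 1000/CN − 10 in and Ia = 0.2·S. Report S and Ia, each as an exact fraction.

Wet (AMC III): CN(III) = 23·38/(10 + 0.13·38) = 874/(747/50) = 43700/747 ≈ 58.501
Retention S: 1000/CN − 10 with CN=58.501 → S = 3100/437 ≈ 7.094 in
Ia = 0.2S: 0.2·7.094 = 1.419 in (exactly 620/437)

S = 3100/437 in ≈ 7.094 in; Ia = 620/437 in ≈ 1.419 in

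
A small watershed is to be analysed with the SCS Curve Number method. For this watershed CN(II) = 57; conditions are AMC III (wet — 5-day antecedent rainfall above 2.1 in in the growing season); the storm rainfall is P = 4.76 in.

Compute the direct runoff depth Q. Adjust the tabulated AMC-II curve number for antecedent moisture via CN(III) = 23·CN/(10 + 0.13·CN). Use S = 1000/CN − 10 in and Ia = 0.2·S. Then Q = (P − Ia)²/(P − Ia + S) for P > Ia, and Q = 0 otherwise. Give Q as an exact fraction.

Q = 18092671081/7931844975 in ≈ 2.281 in

CN(III) from CN(II)=57: (23·57)/(10 + 0.13·57) = 131100/1741 ≈ 75.302
Retention S: 1000/CN − 10 with CN=75.302 → S = 4300/1311 ≈ 3.280 in
Initial abstraction Ia = S/5 = (4300/1311)/5 = 860/1311 ≈ 0.656 in
Excess rainfall: 4.760 − 0.656 = 4.104 in; P > Ia so Q > 0
Runoff Q = (P−Ia)²/(P−Ia+S) = (4.104)²/(4.104+3.280) = 18092671081/7931844975 ≈ 2.281 in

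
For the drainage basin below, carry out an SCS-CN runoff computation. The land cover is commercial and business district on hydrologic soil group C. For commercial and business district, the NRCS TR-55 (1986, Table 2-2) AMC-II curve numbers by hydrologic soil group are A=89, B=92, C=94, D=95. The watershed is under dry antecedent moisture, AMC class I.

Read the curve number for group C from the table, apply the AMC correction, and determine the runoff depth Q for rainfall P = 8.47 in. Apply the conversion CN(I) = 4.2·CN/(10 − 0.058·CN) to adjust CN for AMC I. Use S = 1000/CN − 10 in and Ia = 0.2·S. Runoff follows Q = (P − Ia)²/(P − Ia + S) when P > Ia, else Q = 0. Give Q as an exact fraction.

NRCS table: commercial and business district, soil group C → CN(II) = 94
CN(I) from CN(II)=94: (4.2·94)/(10 − 0.058·94) = 32900/379 ≈ 86.807
Retention S: 1000/CN − 10 with CN=86.807 → S = 500/329 ≈ 1.520 in
Ia = 0.2S: 0.2·1.520 = 0.304 in (exactly 100/329)
Since P=8.470 > Ia=0.304: effective rainfall P−Ia = 268663/32900 in
Runoff Q = (P−Ia)²/(P−Ia+S) = (8.166)²/(8.166+1.520) = 72179807569/10484012700 ≈ 6.885 in

Q = 72179807569/10484012700 in ≈ 6.885 in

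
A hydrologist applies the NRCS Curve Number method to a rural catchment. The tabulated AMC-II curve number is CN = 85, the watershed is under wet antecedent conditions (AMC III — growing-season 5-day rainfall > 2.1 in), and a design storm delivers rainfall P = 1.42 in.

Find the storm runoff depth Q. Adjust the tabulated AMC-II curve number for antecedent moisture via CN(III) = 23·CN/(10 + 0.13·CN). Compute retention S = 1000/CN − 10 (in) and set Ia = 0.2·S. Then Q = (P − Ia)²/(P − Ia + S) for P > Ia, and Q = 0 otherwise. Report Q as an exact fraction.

Q = 613107121/777327550 in ≈ 0.789 in

Wet (AMC III): CN(III) = 23·85/(10 + 0.13·85) = 1955/(421/20) = 39100/421 ≈ 92.874
Max retention: S = 1000/(39100/421) − 10 = 300/391 in (≈ 0.767 in)
Ia = 0.2S: 0.2·0.767 = 0.153 in (exactly 60/391)
Since P=1.420 > Ia=0.153: effective rainfall P−Ia = 24761/19550 in
Q = (24761/19550)²/((24761/19550) + 300/391) = (613107121/382202500)/(39761/19550) = 613107121/777327550 in ≈ 0.789 in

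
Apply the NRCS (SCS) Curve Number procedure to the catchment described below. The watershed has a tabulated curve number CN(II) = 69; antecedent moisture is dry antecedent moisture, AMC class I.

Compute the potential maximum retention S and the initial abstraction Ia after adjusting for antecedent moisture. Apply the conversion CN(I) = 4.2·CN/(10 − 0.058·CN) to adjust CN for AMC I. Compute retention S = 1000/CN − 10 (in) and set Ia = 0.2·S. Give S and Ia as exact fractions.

Adjust CN=69 to AMC I: 4.2·69/(10 − 0.058·69) → (1449/5) ÷ (2999/500) = 144900/2999 ≈ 48.316
Max retention: S = 1000/(144900/2999) − 10 = 15500/1449 in (≈ 10.697 in)
Ia = 0.2·(15500/1449) = 3100/1449 in ≈ 2.139 in

S = 15500/1449 in ≈ 10.697 in; Ia = 3100/1449 in ≈ 2.139 in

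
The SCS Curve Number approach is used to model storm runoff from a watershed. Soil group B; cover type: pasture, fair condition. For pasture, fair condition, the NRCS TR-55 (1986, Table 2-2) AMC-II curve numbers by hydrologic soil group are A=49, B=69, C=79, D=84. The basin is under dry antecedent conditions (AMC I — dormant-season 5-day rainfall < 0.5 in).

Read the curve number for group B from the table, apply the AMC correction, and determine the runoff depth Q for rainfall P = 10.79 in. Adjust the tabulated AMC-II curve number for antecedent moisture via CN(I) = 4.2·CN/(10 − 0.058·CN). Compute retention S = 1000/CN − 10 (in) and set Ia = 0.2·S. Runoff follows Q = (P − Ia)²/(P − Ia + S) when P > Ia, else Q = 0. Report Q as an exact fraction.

Q = 1571189547841/406222947900 in ≈ 3.868 in

NRCS table: pasture, fair condition, soil group B → CN(II) = 69
Dry (AMC I): CN(I) = 4.2·69/(10 − 0.058·69) = (1449/5)/(2999/500) = 144900/2999 ≈ 48.316
Max retention: S = 1000/(144900/2999) − 10 = 15500/1449 in (≈ 10.697 in)
Ia = 0.2S: 0.2·10.697 = 2.139 in (exactly 3100/1449)
Excess rainfall: 10.790 − 2.139 = 8.651 in; P > Ia so Q > 0
Q = (1253471/144900)²/((1253471/144900) + 15500/1449) = (1571189547841/20996010000)/(2803471/144900) = 1571189547841/406222947900 in ≈ 3.868 in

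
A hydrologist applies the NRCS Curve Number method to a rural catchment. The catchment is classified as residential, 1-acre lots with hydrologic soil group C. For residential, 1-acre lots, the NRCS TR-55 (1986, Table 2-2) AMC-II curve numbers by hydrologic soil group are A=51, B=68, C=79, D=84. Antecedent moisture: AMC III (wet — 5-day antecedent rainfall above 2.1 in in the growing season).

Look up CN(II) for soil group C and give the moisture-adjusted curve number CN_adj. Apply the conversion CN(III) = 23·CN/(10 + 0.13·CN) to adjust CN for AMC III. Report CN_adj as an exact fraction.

CN_adj = 181700/2027 ≈ 89.640

NRCS table: residential, 1-acre lots, soil group C → CN(II) = 79
Wet (AMC III): CN(III) = 23·79/(10 + 0.13·79) = 1817/(2027/100) = 181700/2027 ≈ 89.640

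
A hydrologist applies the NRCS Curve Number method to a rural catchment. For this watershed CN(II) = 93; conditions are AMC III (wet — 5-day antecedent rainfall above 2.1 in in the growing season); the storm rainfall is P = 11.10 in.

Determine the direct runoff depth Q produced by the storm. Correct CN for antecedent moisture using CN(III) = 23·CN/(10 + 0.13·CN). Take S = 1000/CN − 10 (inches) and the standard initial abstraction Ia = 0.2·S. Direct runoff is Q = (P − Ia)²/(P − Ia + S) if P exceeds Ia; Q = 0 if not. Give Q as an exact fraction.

Q = 55709688841/5198390310 in ≈ 10.717 in

Wet (AMC III): CN(III) = 23·93/(10 + 0.13·93) = 2139/(2209/100) = 213900/2209 ≈ 96.831
Retention S: 1000/CN − 10 with CN=96.831 → S = 700/2139 ≈ 0.327 in
Ia = 0.2·(700/2139) = 140/2139 in ≈ 0.065 in
Excess rainfall: 11.100 − 0.065 = 11.035 in; P > Ia so Q > 0
Q: (236029/21390)² ÷ (243029/21390) = 55709688841/5198390310 in (≈ 10.717 in)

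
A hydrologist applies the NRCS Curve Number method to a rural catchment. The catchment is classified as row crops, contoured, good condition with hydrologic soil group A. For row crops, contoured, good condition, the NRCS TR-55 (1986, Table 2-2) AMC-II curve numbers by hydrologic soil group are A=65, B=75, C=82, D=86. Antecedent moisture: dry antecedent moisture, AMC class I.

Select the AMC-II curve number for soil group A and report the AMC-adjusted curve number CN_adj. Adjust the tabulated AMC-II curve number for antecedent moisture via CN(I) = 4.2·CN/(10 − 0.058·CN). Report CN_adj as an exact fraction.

NRCS table: row crops, contoured, good condition, soil group A → CN(II) = 65
Adjust CN=65 to AMC I: 4.2·65/(10 − 0.058·65) → 273 ÷ (623/100) = 3900/89 ≈ 43.820

CN_adj = 3900/89 ≈ 43.820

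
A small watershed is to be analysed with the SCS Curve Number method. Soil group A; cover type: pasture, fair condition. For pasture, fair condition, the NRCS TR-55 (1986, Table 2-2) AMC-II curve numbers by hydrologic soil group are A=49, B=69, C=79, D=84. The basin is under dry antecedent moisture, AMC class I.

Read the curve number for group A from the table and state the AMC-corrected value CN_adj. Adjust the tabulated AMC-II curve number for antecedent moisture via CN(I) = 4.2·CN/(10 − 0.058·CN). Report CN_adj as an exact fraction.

CN_adj = 34300/1193 ≈ 28.751

NRCS table: pasture, fair condition, soil group A → CN(II) = 49
Adjust CN=49 to AMC I: 4.2·49/(10 − 0.058·49) → (1029/5) ÷ (3579/500) = 34300/1193 ≈ 28.751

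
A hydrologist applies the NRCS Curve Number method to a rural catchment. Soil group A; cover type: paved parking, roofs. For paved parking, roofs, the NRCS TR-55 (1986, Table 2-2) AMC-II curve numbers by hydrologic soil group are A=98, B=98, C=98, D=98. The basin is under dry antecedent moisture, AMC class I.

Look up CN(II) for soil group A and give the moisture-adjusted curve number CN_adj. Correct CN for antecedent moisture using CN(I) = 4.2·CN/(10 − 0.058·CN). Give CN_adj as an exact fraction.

NRCS table: paved parking, roofs, soil group A → CN(II) = 98
Adjust CN=98 to AMC I: 4.2·98/(10 − 0.058·98) → (2058/5) ÷ (1079/250) = 102900/1079 ≈ 95.366

CN_adj = 102900/1079 ≈ 95.366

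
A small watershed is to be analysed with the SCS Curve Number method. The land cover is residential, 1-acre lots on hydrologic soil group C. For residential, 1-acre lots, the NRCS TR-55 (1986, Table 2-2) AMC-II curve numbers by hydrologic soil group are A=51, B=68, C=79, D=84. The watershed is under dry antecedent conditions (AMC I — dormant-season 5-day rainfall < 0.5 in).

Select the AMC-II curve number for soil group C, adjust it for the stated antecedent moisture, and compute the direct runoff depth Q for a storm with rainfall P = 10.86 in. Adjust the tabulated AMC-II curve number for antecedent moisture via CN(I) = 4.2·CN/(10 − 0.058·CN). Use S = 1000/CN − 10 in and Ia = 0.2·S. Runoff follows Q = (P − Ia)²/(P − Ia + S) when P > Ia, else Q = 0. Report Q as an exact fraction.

NRCS table: residential, 1-acre lots, soil group C → CN(II) = 79
Adjust CN=79 to AMC I: 4.2·79/(10 − 0.058·79) → (1659/5) ÷ (2709/500) = 7900/129 ≈ 61.240
S = 1000/(7900/129) − 10 = 500/79 in ≈ 6.329 in
Initial abstraction Ia = S/5 = (500/79)/5 = 100/79 ≈ 1.266 in
Excess rainfall: 10.860 − 1.266 = 9.594 in; P > Ia so Q > 0
Runoff Q = (P−Ia)²/(P−Ia+S) = (9.594)²/(9.594+6.329) = 1436182609/248443150 ≈ 5.781 in

Q = 1436182609/248443150 in ≈ 5.781 in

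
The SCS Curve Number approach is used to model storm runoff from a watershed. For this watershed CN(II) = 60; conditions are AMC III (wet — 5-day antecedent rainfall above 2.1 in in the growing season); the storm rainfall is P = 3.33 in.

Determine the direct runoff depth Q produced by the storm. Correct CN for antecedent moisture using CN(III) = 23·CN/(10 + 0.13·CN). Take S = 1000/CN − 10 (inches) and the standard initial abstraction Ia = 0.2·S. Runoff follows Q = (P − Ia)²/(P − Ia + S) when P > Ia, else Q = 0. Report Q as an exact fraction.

Adjust CN=60 to AMC III: 23·60/(10 + 0.13·60) → 1380 ÷ (89/5) = 6900/89 ≈ 77.528
Retention S: 1000/CN − 10 with CN=77.528 → S = 200/69 ≈ 2.899 in
Initial abstraction Ia = S/5 = (200/69)/5 = 40/69 ≈ 0.580 in
P − Ia = 3.330 − 0.580 = 18977/6900 ≈ 2.750 in (> 0, runoff occurs)
Q: (18977/6900)² ÷ (38977/6900) = 360126529/268941300 in (≈ 1.339 in)

Q = 360126529/268941300 in ≈ 1.339 in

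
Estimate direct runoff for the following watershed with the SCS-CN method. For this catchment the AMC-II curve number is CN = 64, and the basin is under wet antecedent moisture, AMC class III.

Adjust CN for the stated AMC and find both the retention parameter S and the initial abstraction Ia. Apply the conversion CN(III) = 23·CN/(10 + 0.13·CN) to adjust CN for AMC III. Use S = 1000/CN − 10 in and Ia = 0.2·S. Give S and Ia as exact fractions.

S = 225/92 in ≈ 2.446 in; Ia = 45/92 in ≈ 0.489 in

CN(III) from CN(II)=64: (23·64)/(10 + 0.13·64) = 18400/229 ≈ 80.349
Max retention: S = 1000/(18400/229) − 10 = 225/92 in (≈ 2.446 in)
Ia = 0.2·(225/92) = 45/92 in ≈ 0.489 in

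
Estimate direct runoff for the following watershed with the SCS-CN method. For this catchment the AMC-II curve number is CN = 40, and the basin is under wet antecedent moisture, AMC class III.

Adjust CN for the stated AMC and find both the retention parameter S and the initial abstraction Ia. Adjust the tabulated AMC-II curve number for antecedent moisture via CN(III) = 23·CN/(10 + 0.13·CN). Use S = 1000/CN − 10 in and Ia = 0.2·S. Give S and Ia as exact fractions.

Wet (AMC III): CN(III) = 23·40/(10 + 0.13·40) = 920/(76/5) = 1150/19 ≈ 60.526
Max retention: S = 1000/(1150/19) − 10 = 150/23 in (≈ 6.522 in)
Ia = 0.2·(150/23) = 30/23 in ≈ 1.304 in

S = 150/23 in ≈ 6.522 in; Ia = 30/23 in ≈ 1.304 in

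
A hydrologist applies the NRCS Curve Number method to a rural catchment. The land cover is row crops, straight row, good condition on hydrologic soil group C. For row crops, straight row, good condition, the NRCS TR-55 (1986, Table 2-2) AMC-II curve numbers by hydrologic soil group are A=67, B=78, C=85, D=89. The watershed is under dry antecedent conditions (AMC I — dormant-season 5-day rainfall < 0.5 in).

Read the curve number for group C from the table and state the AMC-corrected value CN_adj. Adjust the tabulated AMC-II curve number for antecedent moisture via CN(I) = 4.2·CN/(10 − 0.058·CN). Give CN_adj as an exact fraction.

CN_adj = 11900/169 ≈ 70.414

NRCS table: row crops, straight row, good condition, soil group C → CN(II) = 85
CN(I) from CN(II)=85: (4.2·85)/(10 − 0.058·85) = 11900/169 ≈ 70.414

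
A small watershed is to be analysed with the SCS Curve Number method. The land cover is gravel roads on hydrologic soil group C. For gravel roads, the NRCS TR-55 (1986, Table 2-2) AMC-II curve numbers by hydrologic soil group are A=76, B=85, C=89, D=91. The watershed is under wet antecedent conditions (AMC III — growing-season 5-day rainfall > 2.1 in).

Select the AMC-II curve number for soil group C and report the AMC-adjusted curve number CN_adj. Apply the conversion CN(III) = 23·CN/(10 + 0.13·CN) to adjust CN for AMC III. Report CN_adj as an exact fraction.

NRCS table: gravel roads, soil group C → CN(II) = 89
CN(III) from CN(II)=89: (23·89)/(10 + 0.13·89) = 204700/2157 ≈ 94.900

CN_adj = 204700/2157 ≈ 94.900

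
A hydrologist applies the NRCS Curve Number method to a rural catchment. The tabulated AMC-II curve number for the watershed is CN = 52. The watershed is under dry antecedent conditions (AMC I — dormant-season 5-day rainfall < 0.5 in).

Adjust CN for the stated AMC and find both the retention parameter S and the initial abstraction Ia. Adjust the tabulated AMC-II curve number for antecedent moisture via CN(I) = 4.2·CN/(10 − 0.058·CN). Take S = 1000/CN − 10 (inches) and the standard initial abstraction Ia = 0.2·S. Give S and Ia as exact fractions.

Adjust CN=52 to AMC I: 4.2·52/(10 − 0.058·52) → (1092/5) ÷ (873/125) = 9100/291 ≈ 31.271
S = 1000/(9100/291) − 10 = 2000/91 in ≈ 21.978 in
Ia = 0.2·(2000/91) = 400/91 in ≈ 4.396 in

S = 2000/91 in ≈ 21.978 in; Ia = 400/91 in ≈ 4.396 in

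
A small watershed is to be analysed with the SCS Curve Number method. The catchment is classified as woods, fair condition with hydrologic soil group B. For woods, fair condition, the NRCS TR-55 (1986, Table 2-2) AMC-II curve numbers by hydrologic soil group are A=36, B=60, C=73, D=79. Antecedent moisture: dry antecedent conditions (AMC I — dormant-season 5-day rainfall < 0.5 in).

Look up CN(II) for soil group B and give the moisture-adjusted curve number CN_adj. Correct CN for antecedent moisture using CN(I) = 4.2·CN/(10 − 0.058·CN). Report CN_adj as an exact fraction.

CN_adj = 6300/163 ≈ 38.650

NRCS table: woods, fair condition, soil group B → CN(II) = 60
CN(I) from CN(II)=60: (4.2·60)/(10 − 0.058·60) = 6300/163 ≈ 38.650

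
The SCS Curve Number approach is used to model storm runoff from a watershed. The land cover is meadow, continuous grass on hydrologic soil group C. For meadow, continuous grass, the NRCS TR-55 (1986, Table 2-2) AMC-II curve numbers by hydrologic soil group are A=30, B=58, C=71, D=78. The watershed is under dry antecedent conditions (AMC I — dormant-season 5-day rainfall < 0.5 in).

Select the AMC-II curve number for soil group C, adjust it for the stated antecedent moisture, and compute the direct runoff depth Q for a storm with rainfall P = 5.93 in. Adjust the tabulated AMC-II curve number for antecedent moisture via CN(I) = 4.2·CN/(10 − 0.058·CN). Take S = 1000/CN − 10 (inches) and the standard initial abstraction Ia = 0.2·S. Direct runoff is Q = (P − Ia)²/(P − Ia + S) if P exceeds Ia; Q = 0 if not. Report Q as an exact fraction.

Q = 353029670569/304784703300 in ≈ 1.158 in

NRCS table: meadow, continuous grass, soil group C → CN(II) = 71
Dry (AMC I): CN(I) = 4.2·71/(10 − 0.058·71) = (1491/5)/(2941/500) = 149100/2941 ≈ 50.697
Retention S: 1000/CN − 10 with CN=50.697 → S = 14500/1491 ≈ 9.725 in
Ia = 0.2S: 0.2·9.725 = 1.945 in (exactly 2900/1491)
Excess rainfall: 5.930 − 1.945 = 3.985 in; P > Ia so Q > 0
Q = (594163/149100)²/((594163/149100) + 14500/1491) = (353029670569/22230810000)/(2044163/149100) = 353029670569/304784703300 in ≈ 1.158 in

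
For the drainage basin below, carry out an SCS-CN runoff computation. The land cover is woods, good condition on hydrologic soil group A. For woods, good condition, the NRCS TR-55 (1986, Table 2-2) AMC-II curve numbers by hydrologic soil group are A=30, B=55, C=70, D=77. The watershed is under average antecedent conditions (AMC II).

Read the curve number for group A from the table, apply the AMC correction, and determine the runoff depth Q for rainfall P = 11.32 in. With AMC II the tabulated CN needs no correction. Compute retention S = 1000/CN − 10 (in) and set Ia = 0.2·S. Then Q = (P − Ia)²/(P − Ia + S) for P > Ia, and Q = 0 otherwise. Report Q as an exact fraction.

Q = 249001/168675 in ≈ 1.476 in

NRCS table: woods, good condition, soil group A → CN(II) = 30
AMC II — tabulated CN = 30 applies directly.
S = 1000/30 − 10 = 70/3 in ≈ 23.333 in
Ia = 0.2·(70/3) = 14/3 in ≈ 4.667 in
Since P=11.320 > Ia=4.667: effective rainfall P−Ia = 499/75 in
Q = (499/75)²/((499/75) + 70/3) = (249001/5625)/(2249/75) = 249001/168675 in ≈ 1.476 in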